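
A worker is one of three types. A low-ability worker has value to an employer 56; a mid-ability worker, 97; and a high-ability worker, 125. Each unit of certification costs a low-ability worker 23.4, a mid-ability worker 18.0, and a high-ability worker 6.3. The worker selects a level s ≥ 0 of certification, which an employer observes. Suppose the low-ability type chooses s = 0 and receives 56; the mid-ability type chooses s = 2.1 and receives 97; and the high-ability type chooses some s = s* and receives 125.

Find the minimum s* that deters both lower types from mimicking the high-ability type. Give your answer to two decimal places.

3.66

Low-ability type (on-path payoff 56) won't mimic when 56 ≥ 125 − 23.4·s*, i.e. s* ≥ 2.95.
Mid-ability type (on-path payoff 97 − 18.0×2.1 = 59.2) won't mimic when 59.2 ≥ 125 − 18.0·s*, i.e. s* ≥ 3.66.
Both must hold, so s* = max(2.95, 3.66) = 3.66. The mid-ability type's constraint binds.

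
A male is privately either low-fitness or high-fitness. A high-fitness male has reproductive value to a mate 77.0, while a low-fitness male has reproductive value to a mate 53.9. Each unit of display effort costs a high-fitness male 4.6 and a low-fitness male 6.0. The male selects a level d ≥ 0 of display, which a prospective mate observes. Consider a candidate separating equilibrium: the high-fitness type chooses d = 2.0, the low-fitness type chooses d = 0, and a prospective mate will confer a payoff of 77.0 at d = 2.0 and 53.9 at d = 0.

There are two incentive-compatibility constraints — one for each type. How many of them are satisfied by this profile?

High-fitness type: signal → 77.0 − 4.6 × 2.0 = 67.8; deviate to 0 → 53.9. IC holds (67.8 ≥ 53.9).
Low-fitness type: stay at 0 → 53.9; mimic → 77.0 − 6.0 × 2.0 = 65. IC fails (53.9 < 65).
1 of 2 constraints hold, so this profile is not an equilibrium.

1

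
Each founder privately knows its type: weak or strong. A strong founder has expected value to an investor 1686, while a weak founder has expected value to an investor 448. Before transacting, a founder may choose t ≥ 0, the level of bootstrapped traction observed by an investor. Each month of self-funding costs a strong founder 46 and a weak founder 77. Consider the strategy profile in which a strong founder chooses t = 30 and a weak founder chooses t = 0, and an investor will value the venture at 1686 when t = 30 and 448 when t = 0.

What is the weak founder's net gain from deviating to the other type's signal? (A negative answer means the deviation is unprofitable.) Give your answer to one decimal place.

-1072.0

Playing t = 0 the weak founder receives 448.
Deviating to t = 30 brings payment 1686 at cost 77 × 30 = 2310, netting -624.
Gain from deviating: -624 − 448 = -1072.0.
The gain is negative, so the weak type's incentive-compatibility constraint is satisfied.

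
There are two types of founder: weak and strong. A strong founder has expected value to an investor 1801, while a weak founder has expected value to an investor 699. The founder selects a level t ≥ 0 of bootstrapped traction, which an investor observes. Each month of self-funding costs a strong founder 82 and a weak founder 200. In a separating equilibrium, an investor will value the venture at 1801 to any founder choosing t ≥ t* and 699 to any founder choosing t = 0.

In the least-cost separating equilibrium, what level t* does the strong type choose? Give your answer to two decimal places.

5.51

A weak founder choosing t = 0 receives 699.
Imitating at t* instead would pay 1801 at cost 200·t*, netting 1801 − 200·t*.
Indifference: 699 = 1801 − 200·t*, so t* = (1801 − 699) / 200 = 5.51.
This is the weak type's binding incentive-compatibility constraint; any t ≥ 5.51 sustains separation on that side.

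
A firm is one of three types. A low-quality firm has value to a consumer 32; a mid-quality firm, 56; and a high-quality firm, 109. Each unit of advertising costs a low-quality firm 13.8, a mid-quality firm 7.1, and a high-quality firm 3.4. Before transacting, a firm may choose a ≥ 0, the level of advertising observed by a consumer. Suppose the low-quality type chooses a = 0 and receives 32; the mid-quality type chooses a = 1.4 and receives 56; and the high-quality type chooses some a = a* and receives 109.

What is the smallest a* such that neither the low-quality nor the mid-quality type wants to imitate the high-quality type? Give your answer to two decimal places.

8.86

Low-quality type (on-path payoff 32) won't mimic when 32 ≥ 109 − 13.8·a*, i.e. a* ≥ 5.58.
Mid-quality type (on-path payoff 56 − 7.1×1.4 = 46.06) won't mimic when 46.06 ≥ 109 − 7.1·a*, i.e. a* ≥ 8.86.
Both must hold, so a* = max(5.58, 8.86) = 8.86. The mid-quality type's constraint binds.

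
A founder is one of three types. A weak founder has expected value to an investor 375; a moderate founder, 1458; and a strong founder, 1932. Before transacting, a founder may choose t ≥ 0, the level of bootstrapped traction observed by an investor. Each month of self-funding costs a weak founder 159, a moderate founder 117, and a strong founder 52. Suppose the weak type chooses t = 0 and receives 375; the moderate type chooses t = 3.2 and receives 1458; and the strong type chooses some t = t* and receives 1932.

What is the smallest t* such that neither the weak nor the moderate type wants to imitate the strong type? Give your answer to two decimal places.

9.79

Moderate type (on-path payoff 1458 − 117×3.2 = 1083.6) won't mimic when 1083.6 ≥ 1932 − 117·t*, i.e. t* ≥ 7.25.
Weak type (on-path payoff 375) won't mimic when 375 ≥ 1932 − 159·t*, i.e. t* ≥ 9.79.
Both must hold, so t* = max(9.79, 7.25) = 9.79. The weak type's constraint binds.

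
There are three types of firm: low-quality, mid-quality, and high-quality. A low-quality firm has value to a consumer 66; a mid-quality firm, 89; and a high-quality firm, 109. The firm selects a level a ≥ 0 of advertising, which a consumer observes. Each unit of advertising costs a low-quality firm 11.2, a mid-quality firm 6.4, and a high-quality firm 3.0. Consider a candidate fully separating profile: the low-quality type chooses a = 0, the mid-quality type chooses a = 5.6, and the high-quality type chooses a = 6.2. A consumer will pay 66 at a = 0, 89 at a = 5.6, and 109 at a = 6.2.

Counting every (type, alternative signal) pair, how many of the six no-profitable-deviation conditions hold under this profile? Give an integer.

4

Low-quality (own payoff 66): to a=5.6 gives 89 − 11.2×5.6 = 26.28 → no gain ✓; to a=6.2 gives 109 − 11.2×6.2 = 39.56 → no gain ✓.
Mid-quality (own payoff 89 − 6.4×5.6 = 53.16): to a=0 gives 66 → profitable ✗; to a=6.2 gives 109 − 6.4×6.2 = 69.32 → profitable ✗.
High-quality (own payoff 109 − 3.0×6.2 = 90.4): to a=0 gives 66 → no gain ✓; to a=5.6 gives 89 − 3.0×5.6 = 72.2 → no gain ✓.
4 of the 6 constraints hold; not an equilibrium.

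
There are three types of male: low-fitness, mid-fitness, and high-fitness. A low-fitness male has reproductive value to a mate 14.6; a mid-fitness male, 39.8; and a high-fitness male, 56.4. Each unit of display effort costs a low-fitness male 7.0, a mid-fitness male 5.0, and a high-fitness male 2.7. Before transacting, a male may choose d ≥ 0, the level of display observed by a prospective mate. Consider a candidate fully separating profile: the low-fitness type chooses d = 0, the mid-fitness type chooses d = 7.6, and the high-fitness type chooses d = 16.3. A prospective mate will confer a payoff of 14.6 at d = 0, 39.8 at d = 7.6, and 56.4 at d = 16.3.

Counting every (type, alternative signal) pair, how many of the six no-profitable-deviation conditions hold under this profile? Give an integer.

Mid-fitness (own payoff 39.8 − 5.0×7.6 = 1.8): to d=0 gives 14.6 → profitable ✗; to d=16.3 gives 56.4 − 5.0×16.3 = -25.1 → no gain ✓.
High-fitness (own payoff 56.4 − 2.7×16.3 = 12.39): to d=0 gives 14.6 → profitable ✗; to d=7.6 gives 39.8 − 2.7×7.6 = 19.28 → profitable ✗.
Low-fitness (own payoff 14.6): to d=7.6 gives 39.8 − 7.0×7.6 = -13.4 → no gain ✓; to d=16.3 gives 56.4 − 7.0×16.3 = -57.7 → no gain ✓.
3 of the 6 constraints hold; not an equilibrium.

3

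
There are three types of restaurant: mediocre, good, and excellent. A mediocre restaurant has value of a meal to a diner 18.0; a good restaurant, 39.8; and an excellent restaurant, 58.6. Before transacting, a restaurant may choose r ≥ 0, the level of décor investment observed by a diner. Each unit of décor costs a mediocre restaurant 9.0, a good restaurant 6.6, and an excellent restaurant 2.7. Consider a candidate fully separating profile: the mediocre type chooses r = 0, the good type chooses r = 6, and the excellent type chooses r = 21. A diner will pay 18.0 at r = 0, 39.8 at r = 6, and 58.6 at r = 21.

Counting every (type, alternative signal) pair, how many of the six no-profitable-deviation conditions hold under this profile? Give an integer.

Excellent (own payoff 58.6 − 2.7×21 = 1.9): to r=0 gives 18.0 → profitable ✗; to r=6 gives 39.8 − 2.7×6 = 23.6 → profitable ✗.
Mediocre (own payoff 18.0): to r=6 gives 39.8 − 9.0×6 = -14.2 → no gain ✓; to r=21 gives 58.6 − 9.0×21 = -130.4 → no gain ✓.
Good (own payoff 39.8 − 6.6×6 = 0.2): to r=0 gives 18.0 → profitable ✗; to r=21 gives 58.6 − 6.6×21 = -80 → no gain ✓.
3 of the 6 constraints hold; not an equilibrium.

3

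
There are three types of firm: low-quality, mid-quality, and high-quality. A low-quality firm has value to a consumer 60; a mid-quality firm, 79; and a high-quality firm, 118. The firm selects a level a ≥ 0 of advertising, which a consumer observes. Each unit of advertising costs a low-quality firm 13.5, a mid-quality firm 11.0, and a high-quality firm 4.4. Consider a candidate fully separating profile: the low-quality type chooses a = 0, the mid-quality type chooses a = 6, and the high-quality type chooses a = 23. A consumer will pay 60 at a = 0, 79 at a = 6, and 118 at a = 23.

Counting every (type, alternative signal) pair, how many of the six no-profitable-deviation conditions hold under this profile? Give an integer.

3

Mid-quality (own payoff 79 − 11.0×6 = 13): to a=0 gives 60 → profitable ✗; to a=23 gives 118 − 11.0×23 = -135 → no gain ✓.
Low-quality (own payoff 60): to a=6 gives 79 − 13.5×6 = -2 → no gain ✓; to a=23 gives 118 − 13.5×23 = -192.5 → no gain ✓.
High-quality (own payoff 118 − 4.4×23 = 16.8): to a=0 gives 60 → profitable ✗; to a=6 gives 79 − 4.4×6 = 52.6 → profitable ✗.
3 of the 6 constraints hold; not an equilibrium.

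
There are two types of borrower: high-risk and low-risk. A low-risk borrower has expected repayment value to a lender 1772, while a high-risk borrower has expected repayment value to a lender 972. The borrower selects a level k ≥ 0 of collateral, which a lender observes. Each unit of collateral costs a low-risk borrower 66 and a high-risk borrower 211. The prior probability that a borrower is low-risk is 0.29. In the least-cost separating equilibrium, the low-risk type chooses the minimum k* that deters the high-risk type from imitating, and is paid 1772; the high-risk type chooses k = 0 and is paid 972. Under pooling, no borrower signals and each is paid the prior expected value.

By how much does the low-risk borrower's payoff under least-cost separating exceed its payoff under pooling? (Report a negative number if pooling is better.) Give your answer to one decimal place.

Least-cost separating signal: k* solves 972 = 1772 − 211·k*, so k* = (1772 − 972)/211 ≈ 3.7915.
Low-risk type's separating payoff: 1772 − 66 × k* = 1772 − 66 × (1772 − 972)/211 = 1772 − 52800/211 ≈ 1521.763.
Pooling payoff: 0.29 × 1772 + 0.71 × 972 = 1204.
Difference: 1521.763 − 1204 = 317.763, i.e. 317.8 to one decimal place.
The low-risk type prefers to separate.

317.8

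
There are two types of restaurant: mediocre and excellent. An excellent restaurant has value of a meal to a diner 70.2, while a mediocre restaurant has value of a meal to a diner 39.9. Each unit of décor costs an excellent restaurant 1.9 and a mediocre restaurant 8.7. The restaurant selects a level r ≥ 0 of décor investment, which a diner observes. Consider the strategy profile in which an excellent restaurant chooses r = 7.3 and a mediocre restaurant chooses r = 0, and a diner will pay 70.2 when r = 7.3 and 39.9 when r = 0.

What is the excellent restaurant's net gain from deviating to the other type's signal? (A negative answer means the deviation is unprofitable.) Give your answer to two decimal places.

Playing r = 7.3 the excellent restaurant receives 70.2 − 1.9 × 7.3 = 56.33.
Deviating to r = 0 yields 39.9 instead.
Gain from deviating: 39.9 − 56.33 = -16.43.
The gain is negative, so the excellent type's incentive-compatibility constraint is satisfied.

-16.43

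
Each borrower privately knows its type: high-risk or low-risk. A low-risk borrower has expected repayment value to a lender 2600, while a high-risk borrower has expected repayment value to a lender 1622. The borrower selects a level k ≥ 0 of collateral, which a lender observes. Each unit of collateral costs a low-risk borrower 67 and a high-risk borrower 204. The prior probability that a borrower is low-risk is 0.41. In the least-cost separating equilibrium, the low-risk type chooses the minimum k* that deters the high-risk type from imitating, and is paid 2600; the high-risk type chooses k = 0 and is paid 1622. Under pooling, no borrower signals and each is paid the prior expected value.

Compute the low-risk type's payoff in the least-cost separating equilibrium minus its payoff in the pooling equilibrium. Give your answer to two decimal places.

Least-cost separating signal: k* solves 1622 = 2600 − 204·k*, so k* = (2600 − 1622)/204 ≈ 4.7941.
Low-risk type's separating payoff: 2600 − 67 × k* = 2600 − 67 × (2600 − 1622)/204 = 2600 − 65526/204 ≈ 2278.7941.
Pooling payoff: 0.41 × 2600 + 0.59 × 1622 = 2022.98.
Difference: 2278.7941 − 2022.98 = 255.8141, i.e. 255.81 to two decimal places.
The low-risk type prefers to separate.

255.81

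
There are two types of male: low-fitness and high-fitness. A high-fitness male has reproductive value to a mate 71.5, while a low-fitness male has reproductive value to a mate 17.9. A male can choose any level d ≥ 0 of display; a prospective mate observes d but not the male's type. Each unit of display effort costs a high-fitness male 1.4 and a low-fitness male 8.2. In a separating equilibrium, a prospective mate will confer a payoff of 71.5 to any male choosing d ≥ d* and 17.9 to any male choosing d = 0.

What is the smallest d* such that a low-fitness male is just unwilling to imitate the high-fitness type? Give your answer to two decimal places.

A low-fitness male choosing d = 0 receives 17.9.
Imitating at d* instead would pay 71.5 at cost 8.2·d*, netting 71.5 − 8.2·d*.
Indifference: 17.9 = 71.5 − 8.2·d*, so d* = (71.5 − 17.9) / 8.2 ≈ 6.54.
This is the low-fitness type's binding incentive-compatibility constraint; any d ≥ 6.54 sustains separation on that side.

6.54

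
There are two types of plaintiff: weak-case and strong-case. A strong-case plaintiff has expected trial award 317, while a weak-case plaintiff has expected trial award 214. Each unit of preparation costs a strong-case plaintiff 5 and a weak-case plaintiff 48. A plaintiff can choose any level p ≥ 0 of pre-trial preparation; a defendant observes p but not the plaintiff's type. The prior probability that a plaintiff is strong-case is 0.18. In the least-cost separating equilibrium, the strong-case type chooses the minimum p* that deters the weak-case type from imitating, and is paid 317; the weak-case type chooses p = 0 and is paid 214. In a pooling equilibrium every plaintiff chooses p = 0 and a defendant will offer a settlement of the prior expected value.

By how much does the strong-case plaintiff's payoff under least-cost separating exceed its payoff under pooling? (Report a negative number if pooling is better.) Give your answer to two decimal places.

Least-cost separating signal: p* solves 214 = 317 − 48·p*, so p* = (317 − 214)/48 ≈ 2.1458.
Strong-case type's separating payoff: 317 − 5 × p* = 317 − 5 × (317 − 214)/48 = 317 − 515/48 ≈ 306.2708.
Pooling payoff: 0.18 × 317 + 0.82 × 214 = 232.54.
Difference: 306.2708 − 232.54 = 73.7308, i.e. 73.73 to two decimal places.
The strong-case type prefers to separate.

73.73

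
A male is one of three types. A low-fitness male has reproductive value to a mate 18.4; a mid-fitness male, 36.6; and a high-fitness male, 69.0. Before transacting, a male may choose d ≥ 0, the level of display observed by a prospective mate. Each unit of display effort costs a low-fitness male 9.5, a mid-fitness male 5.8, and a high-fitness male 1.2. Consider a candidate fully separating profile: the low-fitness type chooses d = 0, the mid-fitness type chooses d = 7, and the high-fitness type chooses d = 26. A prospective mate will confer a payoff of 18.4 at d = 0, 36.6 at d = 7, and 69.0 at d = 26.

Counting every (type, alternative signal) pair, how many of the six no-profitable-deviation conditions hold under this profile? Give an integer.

5

High-fitness (own payoff 69.0 − 1.2×26 = 37.8): to d=0 gives 18.4 → no gain ✓; to d=7 gives 36.6 − 1.2×7 = 28.2 → no gain ✓.
Low-fitness (own payoff 18.4): to d=7 gives 36.6 − 9.5×7 = -29.9 → no gain ✓; to d=26 gives 69.0 − 9.5×26 = -178 → no gain ✓.
Mid-fitness (own payoff 36.6 − 5.8×7 = -4): to d=0 gives 18.4 → profitable ✗; to d=26 gives 69.0 − 5.8×26 = -81.8 → no gain ✓.
5 of the 6 constraints hold; not an equilibrium.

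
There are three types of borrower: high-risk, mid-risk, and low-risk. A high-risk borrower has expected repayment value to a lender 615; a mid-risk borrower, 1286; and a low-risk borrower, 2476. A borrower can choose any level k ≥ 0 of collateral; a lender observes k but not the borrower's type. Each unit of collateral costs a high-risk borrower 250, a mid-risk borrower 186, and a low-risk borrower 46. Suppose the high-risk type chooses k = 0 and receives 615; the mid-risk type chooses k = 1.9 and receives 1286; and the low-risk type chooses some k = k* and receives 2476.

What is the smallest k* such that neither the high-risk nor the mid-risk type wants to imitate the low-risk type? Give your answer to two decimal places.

High-risk type (on-path payoff 615) won't mimic when 615 ≥ 2476 − 250·k*, i.e. k* ≥ 7.44.
Mid-risk type (on-path payoff 1286 − 186×1.9 = 932.6) won't mimic when 932.6 ≥ 2476 − 186·k*, i.e. k* ≥ 8.30.
Both must hold, so k* = max(7.44, 8.30) = 8.30. The mid-risk type's constraint binds.

8.30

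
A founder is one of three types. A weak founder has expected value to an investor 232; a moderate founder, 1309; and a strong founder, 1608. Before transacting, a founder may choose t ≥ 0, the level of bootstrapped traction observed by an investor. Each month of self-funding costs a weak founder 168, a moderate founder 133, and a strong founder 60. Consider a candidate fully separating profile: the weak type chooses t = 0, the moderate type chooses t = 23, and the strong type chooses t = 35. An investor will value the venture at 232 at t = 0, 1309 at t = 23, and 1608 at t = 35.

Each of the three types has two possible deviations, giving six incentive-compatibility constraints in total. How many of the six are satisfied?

3

Weak (own payoff 232): to t=23 gives 1309 − 168×23 = -2555 → no gain ✓; to t=35 gives 1608 − 168×35 = -4272 → no gain ✓.
Moderate (own payoff 1309 − 133×23 = -1750): to t=0 gives 232 → profitable ✗; to t=35 gives 1608 − 133×35 = -3047 → no gain ✓.
Strong (own payoff 1608 − 60×35 = -492): to t=0 gives 232 → profitable ✗; to t=23 gives 1309 − 60×23 = -71 → profitable ✗.
3 of the 6 constraints hold; not an equilibrium.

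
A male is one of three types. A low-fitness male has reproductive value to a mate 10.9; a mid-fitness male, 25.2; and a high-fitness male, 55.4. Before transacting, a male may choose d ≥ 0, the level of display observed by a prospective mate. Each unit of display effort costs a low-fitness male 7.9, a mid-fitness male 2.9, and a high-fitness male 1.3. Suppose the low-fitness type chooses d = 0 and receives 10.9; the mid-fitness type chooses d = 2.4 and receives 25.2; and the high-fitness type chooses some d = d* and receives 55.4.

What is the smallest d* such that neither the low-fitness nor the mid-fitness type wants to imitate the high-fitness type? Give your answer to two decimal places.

Mid-fitness type (on-path payoff 25.2 − 2.9×2.4 = 18.24) won't mimic when 18.24 ≥ 55.4 − 2.9·d*, i.e. d* ≥ 12.81.
Low-fitness type (on-path payoff 10.9) won't mimic when 10.9 ≥ 55.4 − 7.9·d*, i.e. d* ≥ 5.63.
Both must hold, so d* = max(5.63, 12.81) = 12.81. The mid-fitness type's constraint binds.

12.81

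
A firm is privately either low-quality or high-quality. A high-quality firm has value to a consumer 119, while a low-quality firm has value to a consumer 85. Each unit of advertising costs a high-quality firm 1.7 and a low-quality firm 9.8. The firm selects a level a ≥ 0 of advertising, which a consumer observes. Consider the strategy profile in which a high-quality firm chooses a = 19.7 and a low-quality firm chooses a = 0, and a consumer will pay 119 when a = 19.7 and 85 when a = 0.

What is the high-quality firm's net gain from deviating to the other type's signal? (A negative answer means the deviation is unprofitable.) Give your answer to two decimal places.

Playing a = 19.7 the high-quality firm receives 119 − 1.7 × 19.7 = 85.51.
Deviating to a = 0 yields 85 instead.
Gain from deviating: 85 − 85.51 = -0.51.
The gain is negative, so the high-quality type's incentive-compatibility constraint is satisfied.

-0.51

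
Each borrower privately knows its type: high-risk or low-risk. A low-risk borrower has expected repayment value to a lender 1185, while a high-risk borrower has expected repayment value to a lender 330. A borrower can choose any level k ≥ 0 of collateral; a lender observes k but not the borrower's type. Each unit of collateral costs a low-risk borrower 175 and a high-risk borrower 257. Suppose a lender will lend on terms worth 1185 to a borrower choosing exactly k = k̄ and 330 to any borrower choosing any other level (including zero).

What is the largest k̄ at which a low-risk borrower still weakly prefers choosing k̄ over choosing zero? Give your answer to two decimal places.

4.89

Choosing k̄ yields the low-risk type 1185 − 175·k̄; choosing zero yields 330.
The low-risk type is indifferent at 1185 − 175·k̄ = 330, i.e. k̄ = (1185 − 330) / 175 ≈ 4.89.
For any k̄ above 4.89 the low-risk type would rather pool at zero, so separation collapses.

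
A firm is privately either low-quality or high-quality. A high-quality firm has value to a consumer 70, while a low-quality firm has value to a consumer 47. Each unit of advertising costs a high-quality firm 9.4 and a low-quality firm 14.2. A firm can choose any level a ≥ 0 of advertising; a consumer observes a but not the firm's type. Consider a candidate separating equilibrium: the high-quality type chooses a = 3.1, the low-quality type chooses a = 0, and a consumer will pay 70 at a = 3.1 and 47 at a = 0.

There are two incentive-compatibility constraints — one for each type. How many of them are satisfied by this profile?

Low-quality type: stay at 0 → 47; mimic → 70 − 14.2 × 3.1 = 25.98. IC holds (47 ≥ 25.98).
High-quality type: signal → 70 − 9.4 × 3.1 = 40.86; deviate to 0 → 47. IC fails (40.86 < 47).
1 of 2 constraints hold, so this profile is not an equilibrium.

1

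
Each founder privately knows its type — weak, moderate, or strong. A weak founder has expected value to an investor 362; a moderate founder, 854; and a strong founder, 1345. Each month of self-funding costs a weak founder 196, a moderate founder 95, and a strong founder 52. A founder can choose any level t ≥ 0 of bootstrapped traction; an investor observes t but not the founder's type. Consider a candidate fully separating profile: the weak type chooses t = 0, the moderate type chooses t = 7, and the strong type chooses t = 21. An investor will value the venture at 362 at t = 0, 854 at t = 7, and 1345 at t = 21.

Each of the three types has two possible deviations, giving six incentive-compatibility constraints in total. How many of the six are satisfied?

Moderate (own payoff 854 − 95×7 = 189): to t=0 gives 362 → profitable ✗; to t=21 gives 1345 − 95×21 = -650 → no gain ✓.
Strong (own payoff 1345 − 52×21 = 253): to t=0 gives 362 → profitable ✗; to t=7 gives 854 − 52×7 = 490 → profitable ✗.
Weak (own payoff 362): to t=7 gives 854 − 196×7 = -518 → no gain ✓; to t=21 gives 1345 − 196×21 = -2771 → no gain ✓.
3 of the 6 constraints hold; not an equilibrium.

3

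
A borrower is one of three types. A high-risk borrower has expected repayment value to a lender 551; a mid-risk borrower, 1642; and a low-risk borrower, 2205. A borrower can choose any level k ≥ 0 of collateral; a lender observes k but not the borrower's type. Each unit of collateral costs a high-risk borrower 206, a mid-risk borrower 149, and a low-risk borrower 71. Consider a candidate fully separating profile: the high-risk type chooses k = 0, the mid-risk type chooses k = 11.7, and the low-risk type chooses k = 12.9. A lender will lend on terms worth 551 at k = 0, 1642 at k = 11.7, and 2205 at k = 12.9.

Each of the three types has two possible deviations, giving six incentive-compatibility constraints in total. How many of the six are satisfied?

4

High-risk (own payoff 551): to k=11.7 gives 1642 − 206×11.7 = -768.2 → no gain ✓; to k=12.9 gives 2205 − 206×12.9 = -452.4 → no gain ✓.
Mid-risk (own payoff 1642 − 149×11.7 = -101.3): to k=0 gives 551 → profitable ✗; to k=12.9 gives 2205 − 149×12.9 = 282.9 → profitable ✗.
Low-risk (own payoff 2205 − 71×12.9 = 1289.1): to k=0 gives 551 → no gain ✓; to k=11.7 gives 1642 − 71×11.7 = 811.3 → no gain ✓.
4 of the 6 constraints hold; not an equilibrium.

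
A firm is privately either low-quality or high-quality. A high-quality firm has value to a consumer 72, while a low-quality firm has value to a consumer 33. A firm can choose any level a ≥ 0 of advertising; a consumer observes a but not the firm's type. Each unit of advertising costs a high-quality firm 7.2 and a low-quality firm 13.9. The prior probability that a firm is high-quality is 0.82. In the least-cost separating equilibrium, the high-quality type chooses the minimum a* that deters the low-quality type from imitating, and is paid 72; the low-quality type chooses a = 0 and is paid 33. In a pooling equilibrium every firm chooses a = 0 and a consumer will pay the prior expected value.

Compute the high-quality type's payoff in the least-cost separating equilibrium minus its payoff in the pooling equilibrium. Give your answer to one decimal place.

-13.2

Least-cost separating signal: a* solves 33 = 72 − 13.9·a*, so a* = (72 − 33)/13.9 ≈ 2.8058.
High-quality type's separating payoff: 72 − 7.2 × a* = 72 − 7.2 × (72 − 33)/13.9 = 72 − 280.8/13.9 ≈ 51.799.
Pooling payoff: 0.82 × 72 + 0.18 × 33 = 64.98.
Difference: 51.799 − 64.98 = -13.181, i.e. -13.2 to one decimal place.
The high-quality type would prefer the pooling outcome.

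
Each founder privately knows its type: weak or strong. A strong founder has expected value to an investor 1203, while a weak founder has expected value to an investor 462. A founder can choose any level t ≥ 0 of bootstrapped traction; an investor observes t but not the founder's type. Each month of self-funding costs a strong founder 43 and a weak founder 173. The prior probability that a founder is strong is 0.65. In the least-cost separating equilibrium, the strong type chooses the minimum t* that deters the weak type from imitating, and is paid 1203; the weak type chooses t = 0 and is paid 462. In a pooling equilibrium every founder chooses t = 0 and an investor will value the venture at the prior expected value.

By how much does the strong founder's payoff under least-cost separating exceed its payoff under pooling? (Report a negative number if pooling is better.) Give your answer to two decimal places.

Least-cost separating signal: t* solves 462 = 1203 − 173·t*, so t* = (1203 − 462)/173 ≈ 4.2832.
Strong type's separating payoff: 1203 − 43 × t* = 1203 − 43 × (1203 − 462)/173 = 1203 − 31863/173 ≈ 1018.8208.
Pooling payoff: 0.65 × 1203 + 0.35 × 462 = 943.65.
Difference: 1018.8208 − 943.65 = 75.1708, i.e. 75.17 to two decimal places.
The strong type prefers to separate.

75.17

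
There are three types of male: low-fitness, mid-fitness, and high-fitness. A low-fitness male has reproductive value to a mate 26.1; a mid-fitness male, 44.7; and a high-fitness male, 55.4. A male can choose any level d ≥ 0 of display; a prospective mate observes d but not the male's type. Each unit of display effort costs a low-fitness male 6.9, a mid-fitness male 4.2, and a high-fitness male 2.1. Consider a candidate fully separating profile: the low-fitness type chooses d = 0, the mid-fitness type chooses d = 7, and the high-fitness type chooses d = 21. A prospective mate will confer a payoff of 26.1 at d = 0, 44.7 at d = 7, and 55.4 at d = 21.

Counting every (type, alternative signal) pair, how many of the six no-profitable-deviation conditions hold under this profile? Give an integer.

Mid-fitness (own payoff 44.7 − 4.2×7 = 15.3): to d=0 gives 26.1 → profitable ✗; to d=21 gives 55.4 − 4.2×21 = -32.8 → no gain ✓.
High-fitness (own payoff 55.4 − 2.1×21 = 11.3): to d=0 gives 26.1 → profitable ✗; to d=7 gives 44.7 − 2.1×7 = 30 → profitable ✗.
Low-fitness (own payoff 26.1): to d=7 gives 44.7 − 6.9×7 = -3.6 → no gain ✓; to d=21 gives 55.4 − 6.9×21 = -89.5 → no gain ✓.
3 of the 6 constraints hold; not an equilibrium.

3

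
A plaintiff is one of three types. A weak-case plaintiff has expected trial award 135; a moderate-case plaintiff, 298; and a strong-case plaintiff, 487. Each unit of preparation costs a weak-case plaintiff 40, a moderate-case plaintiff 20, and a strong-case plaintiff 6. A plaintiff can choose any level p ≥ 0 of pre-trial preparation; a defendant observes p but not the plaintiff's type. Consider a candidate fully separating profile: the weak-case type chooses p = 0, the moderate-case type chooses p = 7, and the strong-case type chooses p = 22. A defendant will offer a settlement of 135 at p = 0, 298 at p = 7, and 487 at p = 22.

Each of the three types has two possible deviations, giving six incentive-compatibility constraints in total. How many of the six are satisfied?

Moderate-case (own payoff 298 − 20×7 = 158): to p=0 gives 135 → no gain ✓; to p=22 gives 487 − 20×22 = 47 → no gain ✓.
Strong-case (own payoff 487 − 6×22 = 355): to p=0 gives 135 → no gain ✓; to p=7 gives 298 − 6×7 = 256 → no gain ✓.
Weak-case (own payoff 135): to p=7 gives 298 − 40×7 = 18 → no gain ✓; to p=22 gives 487 − 40×22 = -393 → no gain ✓.
6 of the 6 constraints hold; this profile is a separating equilibrium.

6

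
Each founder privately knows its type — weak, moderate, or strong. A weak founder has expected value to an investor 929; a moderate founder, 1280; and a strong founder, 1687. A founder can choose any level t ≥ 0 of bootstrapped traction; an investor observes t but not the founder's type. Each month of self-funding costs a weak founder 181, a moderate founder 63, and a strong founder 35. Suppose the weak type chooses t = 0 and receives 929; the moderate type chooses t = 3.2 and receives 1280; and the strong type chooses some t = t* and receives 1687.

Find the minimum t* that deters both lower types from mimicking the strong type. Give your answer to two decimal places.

Moderate type (on-path payoff 1280 − 63×3.2 = 1078.4) won't mimic when 1078.4 ≥ 1687 − 63·t*, i.e. t* ≥ 9.66.
Weak type (on-path payoff 929) won't mimic when 929 ≥ 1687 − 181·t*, i.e. t* ≥ 4.19.
Both must hold, so t* = max(4.19, 9.66) = 9.66. The moderate type's constraint binds.

9.66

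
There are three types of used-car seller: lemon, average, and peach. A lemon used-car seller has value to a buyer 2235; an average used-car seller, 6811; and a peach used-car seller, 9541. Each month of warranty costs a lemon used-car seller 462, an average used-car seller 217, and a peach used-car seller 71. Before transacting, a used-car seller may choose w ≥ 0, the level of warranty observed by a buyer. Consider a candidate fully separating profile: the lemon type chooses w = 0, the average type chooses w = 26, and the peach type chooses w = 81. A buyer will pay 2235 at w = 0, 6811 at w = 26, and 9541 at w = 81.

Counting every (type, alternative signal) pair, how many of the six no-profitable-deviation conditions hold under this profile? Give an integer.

Lemon (own payoff 2235): to w=26 gives 6811 − 462×26 = -5201 → no gain ✓; to w=81 gives 9541 − 462×81 = -27881 → no gain ✓.
Average (own payoff 6811 − 217×26 = 1169): to w=0 gives 2235 → profitable ✗; to w=81 gives 9541 − 217×81 = -8036 → no gain ✓.
Peach (own payoff 9541 − 71×81 = 3790): to w=0 gives 2235 → no gain ✓; to w=26 gives 6811 − 71×26 = 4965 → profitable ✗.
4 of the 6 constraints hold; not an equilibrium.

4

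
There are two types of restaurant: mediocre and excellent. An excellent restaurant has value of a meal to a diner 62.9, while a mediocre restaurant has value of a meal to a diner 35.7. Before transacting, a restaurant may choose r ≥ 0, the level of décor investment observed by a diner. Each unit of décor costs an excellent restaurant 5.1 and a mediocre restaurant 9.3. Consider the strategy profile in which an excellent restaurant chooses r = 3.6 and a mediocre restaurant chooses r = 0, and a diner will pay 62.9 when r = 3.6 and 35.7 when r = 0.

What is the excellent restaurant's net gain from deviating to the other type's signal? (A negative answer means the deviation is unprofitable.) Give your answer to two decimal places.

-8.84

Playing r = 3.6 the excellent restaurant receives 62.9 − 5.1 × 3.6 = 44.54.
Deviating to r = 0 yields 35.7 instead.
Gain from deviating: 35.7 − 44.54 = -8.84.
The gain is negative, so the excellent type's incentive-compatibility constraint is satisfied.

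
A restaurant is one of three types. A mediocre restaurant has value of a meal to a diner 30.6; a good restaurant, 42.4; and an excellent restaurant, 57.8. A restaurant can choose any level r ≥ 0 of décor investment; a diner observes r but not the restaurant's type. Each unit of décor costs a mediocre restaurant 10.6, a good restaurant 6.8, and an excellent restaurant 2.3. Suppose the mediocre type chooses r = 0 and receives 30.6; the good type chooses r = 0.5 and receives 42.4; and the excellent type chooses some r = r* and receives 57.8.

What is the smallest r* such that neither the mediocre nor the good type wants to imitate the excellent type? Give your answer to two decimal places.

2.76

Mediocre type (on-path payoff 30.6) won't mimic when 30.6 ≥ 57.8 − 10.6·r*, i.e. r* ≥ 2.57.
Good type (on-path payoff 42.4 − 6.8×0.5 = 39) won't mimic when 39 ≥ 57.8 − 6.8·r*, i.e. r* ≥ 2.76.
Both must hold, so r* = max(2.57, 2.76) = 2.76. The good type's constraint binds.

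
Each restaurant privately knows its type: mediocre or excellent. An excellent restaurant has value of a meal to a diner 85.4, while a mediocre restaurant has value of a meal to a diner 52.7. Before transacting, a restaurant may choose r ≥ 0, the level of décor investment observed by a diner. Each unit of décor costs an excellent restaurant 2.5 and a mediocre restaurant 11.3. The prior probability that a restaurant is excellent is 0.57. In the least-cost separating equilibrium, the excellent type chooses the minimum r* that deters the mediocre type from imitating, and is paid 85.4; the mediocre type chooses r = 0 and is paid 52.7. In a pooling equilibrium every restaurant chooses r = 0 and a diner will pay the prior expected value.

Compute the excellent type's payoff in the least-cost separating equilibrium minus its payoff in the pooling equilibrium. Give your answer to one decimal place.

6.8

Least-cost separating signal: r* solves 52.7 = 85.4 − 11.3·r*, so r* = (85.4 − 52.7)/11.3 ≈ 2.8938.
Excellent type's separating payoff: 85.4 − 2.5 × r* = 85.4 − 2.5 × (85.4 − 52.7)/11.3 = 85.4 − 81.75/11.3 ≈ 78.165.
Pooling payoff: 0.57 × 85.4 + 0.43 × 52.7 = 71.339.
Difference: 78.165 − 71.339 = 6.826, i.e. 6.8 to one decimal place.
The excellent type prefers to separate.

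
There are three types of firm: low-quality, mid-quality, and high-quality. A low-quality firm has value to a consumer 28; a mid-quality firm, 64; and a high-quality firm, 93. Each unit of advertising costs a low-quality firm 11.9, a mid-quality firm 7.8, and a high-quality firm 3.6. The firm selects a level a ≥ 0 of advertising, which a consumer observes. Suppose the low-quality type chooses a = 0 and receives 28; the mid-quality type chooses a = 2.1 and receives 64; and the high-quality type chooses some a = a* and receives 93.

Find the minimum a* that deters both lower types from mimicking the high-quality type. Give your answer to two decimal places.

5.82

Low-quality type (on-path payoff 28) won't mimic when 28 ≥ 93 − 11.9·a*, i.e. a* ≥ 5.46.
Mid-quality type (on-path payoff 64 − 7.8×2.1 = 47.62) won't mimic when 47.62 ≥ 93 − 7.8·a*, i.e. a* ≥ 5.82.
Both must hold, so a* = max(5.46, 5.82) = 5.82. The mid-quality type's constraint binds.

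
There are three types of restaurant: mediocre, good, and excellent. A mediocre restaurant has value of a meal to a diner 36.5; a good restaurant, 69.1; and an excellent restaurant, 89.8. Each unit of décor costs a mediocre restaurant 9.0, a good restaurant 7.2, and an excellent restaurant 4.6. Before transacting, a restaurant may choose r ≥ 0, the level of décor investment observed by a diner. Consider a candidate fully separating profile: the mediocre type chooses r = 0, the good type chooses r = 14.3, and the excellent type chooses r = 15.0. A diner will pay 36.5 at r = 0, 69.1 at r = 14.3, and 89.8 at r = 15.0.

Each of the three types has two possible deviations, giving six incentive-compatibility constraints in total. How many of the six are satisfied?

3

Good (own payoff 69.1 − 7.2×14.3 = -33.86): to r=0 gives 36.5 → profitable ✗; to r=15.0 gives 89.8 − 7.2×15.0 = -18.2 → profitable ✗.
Excellent (own payoff 89.8 − 4.6×15.0 = 20.8): to r=0 gives 36.5 → profitable ✗; to r=14.3 gives 69.1 − 4.6×14.3 = 3.32 → no gain ✓.
Mediocre (own payoff 36.5): to r=14.3 gives 69.1 − 9.0×14.3 = -59.6 → no gain ✓; to r=15.0 gives 89.8 − 9.0×15.0 = -45.2 → no gain ✓.
3 of the 6 constraints hold; not an equilibrium.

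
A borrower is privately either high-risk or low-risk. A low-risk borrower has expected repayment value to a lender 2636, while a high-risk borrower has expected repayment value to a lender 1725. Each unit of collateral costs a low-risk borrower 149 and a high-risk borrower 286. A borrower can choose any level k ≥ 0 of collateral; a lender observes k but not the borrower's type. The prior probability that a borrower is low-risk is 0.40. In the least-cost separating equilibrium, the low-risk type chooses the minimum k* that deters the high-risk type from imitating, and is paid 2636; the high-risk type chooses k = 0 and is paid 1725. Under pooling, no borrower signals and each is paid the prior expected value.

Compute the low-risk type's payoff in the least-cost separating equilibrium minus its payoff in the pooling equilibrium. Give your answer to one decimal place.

72.0

Least-cost separating signal: k* solves 1725 = 2636 − 286·k*, so k* = (2636 − 1725)/286 ≈ 3.1853.
Low-risk type's separating payoff: 2636 − 149 × k* = 2636 − 149 × (2636 − 1725)/286 = 2636 − 135739/286 ≈ 2161.388.
Pooling payoff: 0.40 × 2636 + 0.60 × 1725 = 2089.4.
Difference: 2161.388 − 2089.4 = 71.988, i.e. 72.0 to one decimal place.
The low-risk type prefers to separate.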